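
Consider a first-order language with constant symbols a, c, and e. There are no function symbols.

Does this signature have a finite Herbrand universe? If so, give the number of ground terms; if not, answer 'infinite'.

3

There are no function symbols, so every ground term is one of the 3 constants.
The Herbrand universe is {a, c, e}, which is finite with 3 elements.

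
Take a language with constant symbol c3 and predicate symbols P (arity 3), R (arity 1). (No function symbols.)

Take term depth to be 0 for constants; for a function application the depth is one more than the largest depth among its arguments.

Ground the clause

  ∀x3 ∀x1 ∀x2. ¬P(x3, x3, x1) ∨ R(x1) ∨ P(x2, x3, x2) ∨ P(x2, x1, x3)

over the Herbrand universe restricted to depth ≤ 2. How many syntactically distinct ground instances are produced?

Ground terms of depth ≤ 2:
  With no function symbols every ground term is a constant, so there is exactly 1 ground term at every depth bound.
  N_0 = 1
  N_1 = 1
  N_2 = 1
So there is exactly 1 ground term available for substitution.
The clause has 3 distinct variables (x3, x1, x2), each appearing in the body. In the free term algebra distinct substitutions yield syntactically distinct ground instances.
Number of ground instances = 1^3 = 1.

1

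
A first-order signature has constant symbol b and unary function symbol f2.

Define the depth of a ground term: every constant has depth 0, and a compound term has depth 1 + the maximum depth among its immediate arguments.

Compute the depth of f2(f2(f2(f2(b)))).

depth(f2(b)) = 1 + depth(b) = 1 + 0 = 1
depth(f2(f2(b))) = 1 + depth(f2(b)) = 1 + 1 = 2
depth(f2(f2(f2(b)))) = 1 + depth(f2(f2(b))) = 1 + 2 = 3
depth(f2(f2(f2(f2(b))))) = 1 + depth(f2(f2(f2(b)))) = 1 + 3 = 4

4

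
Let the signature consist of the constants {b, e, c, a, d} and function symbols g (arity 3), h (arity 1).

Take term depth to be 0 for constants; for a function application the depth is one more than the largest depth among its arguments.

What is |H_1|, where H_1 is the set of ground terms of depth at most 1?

135

Let N_k count ground terms of depth at most k. Each non-constant term of depth ≤ k is some function symbol applied to depth-≤(k−1) arguments, giving N_k = 5 + N_{k-1}^3 + N_{k-1}.
N_0 = 5
N_1 = 5 + 5^3 + 5 = 135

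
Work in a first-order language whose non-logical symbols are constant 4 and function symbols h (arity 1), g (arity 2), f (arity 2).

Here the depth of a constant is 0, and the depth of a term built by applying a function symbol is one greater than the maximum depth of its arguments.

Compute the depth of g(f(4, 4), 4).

depth(f(4, 4)) = 1 + max(0, 0) = 1
depth(g(f(4, 4), 4)) = 1 + max(1, 0) = 2

2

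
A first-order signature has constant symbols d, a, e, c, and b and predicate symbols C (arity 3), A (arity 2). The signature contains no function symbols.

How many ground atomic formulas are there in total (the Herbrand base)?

150

With no function symbols, the Herbrand universe is just the 5 constants.
Ground atoms per predicate: C: 5^3 = 125, A: 5^2 = 25.
Herbrand base size = 125 + 25 = 150.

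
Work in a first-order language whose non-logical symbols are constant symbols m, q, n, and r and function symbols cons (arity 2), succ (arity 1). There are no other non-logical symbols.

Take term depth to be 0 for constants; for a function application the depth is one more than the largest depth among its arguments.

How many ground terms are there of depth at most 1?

24

If N_k denotes the number of depth-≤k ground terms, the 4 constants give N_0 = 4, and each function symbol of arity r contributes N_{k-1}^r new terms at level k: N_k = 4 + N_{k-1}^2 + N_{k-1}.
N_0 = 4
N_1 = 4 + 4^2 + 4 = 24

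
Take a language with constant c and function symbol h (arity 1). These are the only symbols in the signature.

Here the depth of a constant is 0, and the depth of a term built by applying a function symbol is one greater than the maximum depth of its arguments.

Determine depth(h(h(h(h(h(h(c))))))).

6

depth(h(c)) = 1 + depth(c) = 1 + 0 = 1
depth(h(h(c))) = 1 + depth(h(c)) = 1 + 1 = 2
depth(h(h(h(c)))) = 1 + depth(h(h(c))) = 1 + 2 = 3
depth(h(h(h(h(c))))) = 1 + depth(h(h(h(c)))) = 1 + 3 = 4
depth(h(h(h(h(h(c)))))) = 1 + depth(h(h(h(h(c))))) = 1 + 4 = 5
depth(h(h(h(h(h(h(c))))))) = 1 + depth(h(h(h(h(h(c)))))) = 1 + 5 = 6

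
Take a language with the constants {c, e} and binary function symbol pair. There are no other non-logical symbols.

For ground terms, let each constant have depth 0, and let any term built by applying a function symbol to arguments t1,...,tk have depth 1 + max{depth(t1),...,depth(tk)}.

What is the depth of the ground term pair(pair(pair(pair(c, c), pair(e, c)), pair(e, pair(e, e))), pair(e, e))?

depth(pair(c, c)) = 1 + max(0, 0) = 1
depth(pair(e, c)) = 1 + max(0, 0) = 1
depth(pair(pair(c, c), pair(e, c))) = 1 + max(1, 1) = 2
depth(pair(e, e)) = 1 + max(0, 0) = 1
depth(pair(e, pair(e, e))) = 1 + max(0, 1) = 2
depth(pair(pair(pair(c, c), pair(e, c)), pair(e, pair(e, e)))) = 1 + max(2, 2) = 3
depth(pair(pair(pair(pair(c, c), pair(e, c)), pair(e, pair(e, e))), pair(e, e))) = 1 + max(3, 1) = 4

4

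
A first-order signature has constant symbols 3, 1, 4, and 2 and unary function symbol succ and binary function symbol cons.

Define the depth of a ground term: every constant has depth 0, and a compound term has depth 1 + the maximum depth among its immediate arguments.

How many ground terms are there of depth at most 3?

365424

Let N_k = |{terms of depth ≤ k}|. Then N_0 = 4 and N_k = 4 + N_{k-1} + N_{k-1}^2 for k ≥ 1 (one summand per function symbol, arity giving the exponent).
N_0 = 4
N_1 = 4 + 4 + 4^2 = 24
N_2 = 4 + 24 + 24^2 = 604
N_3 = 4 + 604 + 604^2 = 365424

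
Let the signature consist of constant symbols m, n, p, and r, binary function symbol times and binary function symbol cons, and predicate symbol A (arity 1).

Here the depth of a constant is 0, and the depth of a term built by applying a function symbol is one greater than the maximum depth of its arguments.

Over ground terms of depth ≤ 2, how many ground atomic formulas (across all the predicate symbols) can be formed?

2596

First count ground terms of depth ≤ 2.
Count level by level. With function symbols times/2, cons/2, the terms of depth ≤ k are the 4 constants together with each function applied to depth-≤(k−1) tuples, so N_k = 4 + N_{k-1}^2 + N_{k-1}^2.
N_0 = 4
N_1 = 4 + 4^2 + 4^2 = 36
N_2 = 4 + 36^2 + 36^2 = 2596
So |H| = 2596.
For each predicate symbol, the number of ground atoms is |H| raised to its arity; summing:
  A: 2596
Total ground atoms: 2596.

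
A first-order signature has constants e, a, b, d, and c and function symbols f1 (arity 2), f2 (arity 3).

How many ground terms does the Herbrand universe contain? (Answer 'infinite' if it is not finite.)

infinite

The signature has at least one function symbol (f1, arity 2) and at least one constant (e).
Iterating f1 gives infinitely many distinct ground terms: e, f1(e, e), f1(f1(e, e), f1(e, e)), ...
So the Herbrand universe is infinite.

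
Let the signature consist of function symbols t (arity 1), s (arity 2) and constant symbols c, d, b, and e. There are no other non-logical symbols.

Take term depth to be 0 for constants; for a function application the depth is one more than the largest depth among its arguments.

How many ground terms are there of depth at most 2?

604

If N_k denotes the number of depth-≤k ground terms, the 4 constants give N_0 = 4, and each function symbol of arity r contributes N_{k-1}^r new terms at level k: N_k = 4 + N_{k-1} + N_{k-1}^2.
N_0 = 4
N_1 = 4 + 4 + 4^2 = 24
N_2 = 4 + 24 + 24^2 = 604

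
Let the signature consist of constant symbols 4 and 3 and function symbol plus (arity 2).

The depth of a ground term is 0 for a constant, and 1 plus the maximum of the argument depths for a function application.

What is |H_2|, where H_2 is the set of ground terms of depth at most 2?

Let N_k count ground terms of depth at most k. Each non-constant term of depth ≤ k is some function symbol applied to depth-≤(k−1) arguments, giving N_k = 2 + N_{k-1}^2.
N_0 = 2
N_1 = 2 + 2^2 = 6
N_2 = 2 + 6^2 = 38

38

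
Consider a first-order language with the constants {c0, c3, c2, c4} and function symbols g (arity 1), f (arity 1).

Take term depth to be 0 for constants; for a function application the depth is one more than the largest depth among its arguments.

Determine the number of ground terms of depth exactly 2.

Let N_k = |{terms of depth ≤ k}|. Then N_0 = 4 and N_k = 4 + N_{k-1} + N_{k-1} for k ≥ 1 (one summand per function symbol, arity giving the exponent).
N_0 = 4
N_1 = 4 + 4 + 4 = 12
N_2 = 4 + 12 + 12 = 28
Terms of depth exactly 2: N_2 − N_1 = 28 − 12 = 16.

16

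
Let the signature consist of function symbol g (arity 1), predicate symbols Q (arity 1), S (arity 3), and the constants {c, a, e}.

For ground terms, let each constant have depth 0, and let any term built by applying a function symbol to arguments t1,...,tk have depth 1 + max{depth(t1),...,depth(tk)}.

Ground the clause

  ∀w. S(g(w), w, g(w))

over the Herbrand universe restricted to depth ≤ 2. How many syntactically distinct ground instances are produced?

Ground terms of depth ≤ 2:
  Write N_k for the number of ground terms of depth ≤ k. A term of depth ≤ k is either a constant or a function symbol applied to arguments of depth ≤ k−1, so N_k = 3 + N_{k-1}.
  N_0 = 3
  N_1 = 3 + 3 = 6
  N_2 = 3 + 6 = 9
  Explicitly: c, a, e, g(c), g(a), g(e), g(g(c)), g(g(a)), g(g(e)).
So there are 9 ground terms available for substitution.
The variable w ranges independently over the available ground terms, and distinct assignments produce distinct instances.
Number of ground instances = 9.

9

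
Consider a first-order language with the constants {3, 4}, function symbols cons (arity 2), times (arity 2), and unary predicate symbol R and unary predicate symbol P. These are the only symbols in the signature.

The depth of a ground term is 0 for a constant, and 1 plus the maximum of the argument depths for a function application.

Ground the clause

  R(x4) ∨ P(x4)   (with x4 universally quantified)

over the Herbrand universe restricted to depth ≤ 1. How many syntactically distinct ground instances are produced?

10

Ground terms of depth ≤ 1:
  Let N_k count ground terms of depth at most k. Each non-constant term of depth ≤ k is some function symbol applied to depth-≤(k−1) arguments, giving N_k = 2 + N_{k-1}^2 + N_{k-1}^2.
  N_0 = 2
  N_1 = 2 + 2^2 + 2^2 = 10
So there are 10 ground terms available for substitution.
The clause has 1 distinct variable (x4), which appears in the body. In the free term algebra distinct substitutions yield syntactically distinct ground instances.
Number of ground instances = 10.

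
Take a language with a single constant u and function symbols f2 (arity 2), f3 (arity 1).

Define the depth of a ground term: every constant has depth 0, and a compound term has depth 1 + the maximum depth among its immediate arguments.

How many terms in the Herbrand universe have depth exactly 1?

Let N_k = |{terms of depth ≤ k}|. Then N_0 = 1 and N_k = 1 + N_{k-1}^2 + N_{k-1} for k ≥ 1 (one summand per function symbol, arity giving the exponent).
N_0 = 1
N_1 = 1 + 1^2 + 1 = 3
Terms of depth exactly 1: N_1 − N_0 = 3 − 1 = 2.

2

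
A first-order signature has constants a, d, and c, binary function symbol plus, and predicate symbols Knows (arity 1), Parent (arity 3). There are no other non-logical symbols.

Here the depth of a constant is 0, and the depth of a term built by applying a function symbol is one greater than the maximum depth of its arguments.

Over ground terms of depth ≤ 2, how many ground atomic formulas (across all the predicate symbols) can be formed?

3176670

First count ground terms of depth ≤ 2.
Write N_k for the number of ground terms of depth ≤ k. A term of depth ≤ k is either a constant or a function symbol applied to arguments of depth ≤ k−1, so N_k = 3 + N_{k-1}^2.
N_0 = 3
N_1 = 3 + 3^2 = 12
N_2 = 3 + 12^2 = 147
So |H| = 147.
Each predicate of arity r yields |H|^r ground atoms (one per choice of an r-tuple from H):
  Knows: 147;  Parent: 147^3 = 3176523
Total ground atoms: 147 + 3176523 = 3176670.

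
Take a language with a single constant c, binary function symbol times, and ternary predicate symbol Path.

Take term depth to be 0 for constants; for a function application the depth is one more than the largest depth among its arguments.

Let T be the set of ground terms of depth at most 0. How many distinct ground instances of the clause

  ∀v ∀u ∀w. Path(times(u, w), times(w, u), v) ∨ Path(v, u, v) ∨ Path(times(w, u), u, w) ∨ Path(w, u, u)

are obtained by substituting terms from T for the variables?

Ground terms of depth ≤ 0:
  Count level by level. With function symbols times/2, the terms of depth ≤ k are the 1 constant together with each function applied to depth-≤(k−1) tuples, so N_k = 1 + N_{k-1}^2.
  N_0 = 1
So there is exactly 1 ground term available for substitution.
Each of v, u, w ranges independently over the available ground terms, and distinct assignments produce distinct instances.
Number of ground instances = 1^3 = 1.

1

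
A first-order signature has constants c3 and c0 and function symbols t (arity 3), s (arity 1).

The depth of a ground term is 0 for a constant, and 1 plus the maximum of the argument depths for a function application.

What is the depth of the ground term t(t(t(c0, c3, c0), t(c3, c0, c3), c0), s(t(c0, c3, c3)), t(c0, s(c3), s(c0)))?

3

depth(t(c0, c3, c0)) = 1 + max(0, 0, 0) = 1
depth(t(c3, c0, c3)) = 1 + max(0, 0, 0) = 1
depth(t(t(c0, c3, c0), t(c3, c0, c3), c0)) = 1 + max(1, 1, 0) = 2
depth(t(c0, c3, c3)) = 1 + max(0, 0, 0) = 1
depth(s(t(c0, c3, c3))) = 1 + depth(t(c0, c3, c3)) = 1 + 1 = 2
depth(s(c3)) = 1 + depth(c3) = 1 + 0 = 1
depth(s(c0)) = 1 + depth(c0) = 1 + 0 = 1
depth(t(c0, s(c3), s(c0))) = 1 + max(0, 1, 1) = 2
depth(t(t(t(c0, c3, c0), t(c3, c0, c3), c0), s(t(c0, c3, c3)), t(c0, s(c3), s(c0)))) = 1 + max(2, 2, 2) = 3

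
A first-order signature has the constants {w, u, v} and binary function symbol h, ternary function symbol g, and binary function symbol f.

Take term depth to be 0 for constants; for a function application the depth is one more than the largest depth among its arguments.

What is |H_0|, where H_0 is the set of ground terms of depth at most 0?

If N_k denotes the number of depth-≤k ground terms, the 3 constants give N_0 = 3, and each function symbol of arity r contributes N_{k-1}^r new terms at level k: N_k = 3 + N_{k-1}^2 + N_{k-1}^3 + N_{k-1}^2.
N_0 = 3

3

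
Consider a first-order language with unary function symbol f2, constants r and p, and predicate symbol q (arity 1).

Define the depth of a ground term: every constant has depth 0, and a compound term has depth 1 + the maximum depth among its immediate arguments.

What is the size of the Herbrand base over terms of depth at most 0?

2

First count ground terms of depth ≤ 0.
Write N_k for the number of ground terms of depth ≤ k. A term of depth ≤ k is either a constant or a function symbol applied to arguments of depth ≤ k−1, so N_k = 2 + N_{k-1}.
N_0 = 2
Explicitly: r, p.
So |H| = 2.
Ground atoms are formed by filling each argument slot of a predicate with a term from H, so an r-ary predicate gives |H|^r atoms:
  q: 2
Total ground atoms: 2.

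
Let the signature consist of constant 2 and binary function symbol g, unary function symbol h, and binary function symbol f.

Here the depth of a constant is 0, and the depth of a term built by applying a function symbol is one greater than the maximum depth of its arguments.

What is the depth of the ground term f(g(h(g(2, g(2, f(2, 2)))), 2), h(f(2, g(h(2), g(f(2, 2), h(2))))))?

depth(f(2, 2)) = 1 + max(0, 0) = 1
depth(g(2, f(2, 2))) = 1 + max(0, 1) = 2
depth(g(2, g(2, f(2, 2)))) = 1 + max(0, 2) = 3
depth(h(g(2, g(2, f(2, 2))))) = 1 + depth(g(2, g(2, f(2, 2)))) = 1 + 3 = 4
depth(g(h(g(2, g(2, f(2, 2)))), 2)) = 1 + max(4, 0) = 5
depth(h(2)) = 1 + depth(2) = 1 + 0 = 1
depth(g(f(2, 2), h(2))) = 1 + max(1, 1) = 2
depth(g(h(2), g(f(2, 2), h(2)))) = 1 + max(1, 2) = 3
depth(f(2, g(h(2), g(f(2, 2), h(2))))) = 1 + max(0, 3) = 4
depth(h(f(2, g(h(2), g(f(2, 2), h(2)))))) = 1 + depth(f(2, g(h(2), g(f(2, 2), h(2))))) = 1 + 4 = 5
depth(f(g(h(g(2, g(2, f(2, 2)))), 2), h(f(2, g(h(2), g(f(2, 2), h(2))))))) = 1 + max(5, 5) = 6

6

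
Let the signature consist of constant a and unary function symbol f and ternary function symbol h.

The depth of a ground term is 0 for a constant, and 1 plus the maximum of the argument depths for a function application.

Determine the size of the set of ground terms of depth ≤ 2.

Let N_k count ground terms of depth at most k. Each non-constant term of depth ≤ k is some function symbol applied to depth-≤(k−1) arguments, giving N_k = 1 + N_{k-1} + N_{k-1}^3.
N_0 = 1
N_1 = 1 + 1 + 1^3 = 3
N_2 = 1 + 3 + 3^3 = 31

31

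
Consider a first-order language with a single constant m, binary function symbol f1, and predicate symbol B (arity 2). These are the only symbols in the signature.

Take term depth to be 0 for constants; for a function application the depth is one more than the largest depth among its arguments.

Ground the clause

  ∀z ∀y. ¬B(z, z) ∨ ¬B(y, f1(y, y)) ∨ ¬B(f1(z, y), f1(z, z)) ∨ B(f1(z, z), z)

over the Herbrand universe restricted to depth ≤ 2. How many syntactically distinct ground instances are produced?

25

Ground terms of depth ≤ 2:
  Write N_k for the number of ground terms of depth ≤ k. A term of depth ≤ k is either a constant or a function symbol applied to arguments of depth ≤ k−1, so N_k = 1 + N_{k-1}^2.
  N_0 = 1
  N_1 = 1 + 1^2 = 2
  N_2 = 1 + 2^2 = 5
So there are 5 ground terms available for substitution.
Each of z, y ranges independently over the available ground terms, and distinct assignments produce distinct instances.
Number of ground instances = 5^2 = 25.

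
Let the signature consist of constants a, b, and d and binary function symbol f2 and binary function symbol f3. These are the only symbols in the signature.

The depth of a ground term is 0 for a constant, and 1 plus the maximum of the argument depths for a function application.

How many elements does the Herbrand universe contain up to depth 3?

1566453

Write N_k for the number of ground terms of depth ≤ k. A term of depth ≤ k is either a constant or a function symbol applied to arguments of depth ≤ k−1, so N_k = 3 + N_{k-1}^2 + N_{k-1}^2.
N_0 = 3
N_1 = 3 + 3^2 + 3^2 = 21
N_2 = 3 + 21^2 + 21^2 = 885
N_3 = 3 + 885^2 + 885^2 = 1566453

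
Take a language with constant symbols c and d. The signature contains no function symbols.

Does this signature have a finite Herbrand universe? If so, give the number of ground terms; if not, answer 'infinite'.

There are no function symbols, so every ground term is one of the 2 constants.
The Herbrand universe is {c, d}, which is finite with 2 elements.

2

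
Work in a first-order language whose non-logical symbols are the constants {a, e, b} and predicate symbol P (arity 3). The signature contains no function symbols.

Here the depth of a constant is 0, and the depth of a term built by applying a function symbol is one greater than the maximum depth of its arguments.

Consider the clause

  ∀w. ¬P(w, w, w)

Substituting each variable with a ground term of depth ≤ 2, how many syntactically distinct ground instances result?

Ground terms of depth ≤ 2:
  With no function symbols every ground term is a constant, so there are exactly 3 ground terms at every depth bound.
  N_0 = 3
  N_1 = 3
  N_2 = 3
  Explicitly: a, e, b.
So there are 3 ground terms available for substitution.
The variable w ranges independently over the available ground terms, and distinct assignments produce distinct instances.
Number of ground instances = 3.

3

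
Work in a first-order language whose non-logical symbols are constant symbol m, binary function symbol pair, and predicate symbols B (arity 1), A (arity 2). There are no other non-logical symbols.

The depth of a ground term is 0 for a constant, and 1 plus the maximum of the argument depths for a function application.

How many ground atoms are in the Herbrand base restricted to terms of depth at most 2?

30

First count ground terms of depth ≤ 2.
Write N_k for the number of ground terms of depth ≤ k. A term of depth ≤ k is either a constant or a function symbol applied to arguments of depth ≤ k−1, so N_k = 1 + N_{k-1}^2.
N_0 = 1
N_1 = 1 + 1^2 = 2
N_2 = 1 + 2^2 = 5
Explicitly: m, pair(m, m), pair(m, pair(m, m)), pair(pair(m, m), m), pair(pair(m, m), pair(m, m)).
So |H| = 5.
For each predicate symbol, the number of ground atoms is |H| raised to its arity; summing:
  B: 5;  A: 5^2 = 25
Total ground atoms: 5 + 25 = 30.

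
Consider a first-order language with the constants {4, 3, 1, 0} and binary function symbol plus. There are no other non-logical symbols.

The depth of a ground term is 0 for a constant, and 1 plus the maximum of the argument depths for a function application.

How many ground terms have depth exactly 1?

Write N_k for the number of ground terms of depth ≤ k. A term of depth ≤ k is either a constant or a function symbol applied to arguments of depth ≤ k−1, so N_k = 4 + N_{k-1}^2.
N_0 = 4
N_1 = 4 + 4^2 = 20
Terms of depth exactly 1: N_1 − N_0 = 20 − 4 = 16.

16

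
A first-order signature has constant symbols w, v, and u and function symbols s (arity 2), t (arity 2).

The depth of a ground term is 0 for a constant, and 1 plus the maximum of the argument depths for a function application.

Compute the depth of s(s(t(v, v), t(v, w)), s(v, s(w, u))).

3

depth(t(v, v)) = 1 + max(0, 0) = 1
depth(t(v, w)) = 1 + max(0, 0) = 1
depth(s(t(v, v), t(v, w))) = 1 + max(1, 1) = 2
depth(s(w, u)) = 1 + max(0, 0) = 1
depth(s(v, s(w, u))) = 1 + max(0, 1) = 2
depth(s(s(t(v, v), t(v, w)), s(v, s(w, u)))) = 1 + max(2, 2) = 3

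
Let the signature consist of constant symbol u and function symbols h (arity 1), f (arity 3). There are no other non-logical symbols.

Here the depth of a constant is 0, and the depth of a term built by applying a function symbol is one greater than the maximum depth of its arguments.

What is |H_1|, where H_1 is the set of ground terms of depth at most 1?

Let N_k count ground terms of depth at most k. Each non-constant term of depth ≤ k is some function symbol applied to depth-≤(k−1) arguments, giving N_k = 1 + N_{k-1} + N_{k-1}^3.
N_0 = 1
N_1 = 1 + 1 + 1^3 = 3

3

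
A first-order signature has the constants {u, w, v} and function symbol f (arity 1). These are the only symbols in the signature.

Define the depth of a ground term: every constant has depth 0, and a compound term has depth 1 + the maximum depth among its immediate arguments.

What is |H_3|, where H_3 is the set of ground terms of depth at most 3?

Let N_k count ground terms of depth at most k. Each non-constant term of depth ≤ k is some function symbol applied to depth-≤(k−1) arguments, giving N_k = 3 + N_{k-1}.
N_0 = 3
N_1 = 3 + 3 = 6
N_2 = 3 + 6 = 9
N_3 = 3 + 9 = 12

12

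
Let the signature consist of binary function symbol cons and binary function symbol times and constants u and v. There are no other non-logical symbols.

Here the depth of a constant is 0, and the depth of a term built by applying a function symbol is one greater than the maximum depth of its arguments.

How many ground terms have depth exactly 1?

8

Let N_k count ground terms of depth at most k. Each non-constant term of depth ≤ k is some function symbol applied to depth-≤(k−1) arguments, giving N_k = 2 + N_{k-1}^2 + N_{k-1}^2.
N_0 = 2
N_1 = 2 + 2^2 + 2^2 = 10
Terms of depth exactly 1: N_1 − N_0 = 10 − 2 = 8.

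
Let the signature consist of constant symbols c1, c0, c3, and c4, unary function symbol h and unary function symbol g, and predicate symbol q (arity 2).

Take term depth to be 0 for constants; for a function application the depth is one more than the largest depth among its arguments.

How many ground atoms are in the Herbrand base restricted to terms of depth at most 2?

784

First count ground terms of depth ≤ 2.
Write N_k for the number of ground terms of depth ≤ k. A term of depth ≤ k is either a constant or a function symbol applied to arguments of depth ≤ k−1, so N_k = 4 + N_{k-1} + N_{k-1}.
N_0 = 4
N_1 = 4 + 4 + 4 = 12
N_2 = 4 + 12 + 12 = 28
So |H| = 28.
Ground atoms are formed by filling each argument slot of a predicate with a term from H, so an r-ary predicate gives |H|^r atoms:
  q: 28^2 = 784
Total ground atoms: 784.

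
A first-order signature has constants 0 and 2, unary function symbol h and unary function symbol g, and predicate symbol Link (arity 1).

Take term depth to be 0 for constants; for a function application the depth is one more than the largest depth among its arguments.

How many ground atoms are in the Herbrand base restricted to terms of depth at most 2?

14

First count ground terms of depth ≤ 2.
If N_k denotes the number of depth-≤k ground terms, the 2 constants give N_0 = 2, and each function symbol of arity r contributes N_{k-1}^r new terms at level k: N_k = 2 + N_{k-1} + N_{k-1}.
N_0 = 2
N_1 = 2 + 2 + 2 = 6
N_2 = 2 + 6 + 6 = 14
So |H| = 14.
Ground atoms are formed by filling each argument slot of a predicate with a term from H, so an r-ary predicate gives |H|^r atoms:
  Link: 14
Total ground atoms: 14.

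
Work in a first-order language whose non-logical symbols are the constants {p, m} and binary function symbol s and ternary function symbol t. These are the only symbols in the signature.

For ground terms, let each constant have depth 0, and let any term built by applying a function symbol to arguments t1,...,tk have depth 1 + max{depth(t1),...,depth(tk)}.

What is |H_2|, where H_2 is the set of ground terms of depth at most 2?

2942

Let N_k = |{terms of depth ≤ k}|. Then N_0 = 2 and N_k = 2 + N_{k-1}^2 + N_{k-1}^3 for k ≥ 1 (one summand per function symbol, arity giving the exponent).
N_0 = 2
N_1 = 2 + 2^2 + 2^3 = 14
N_2 = 2 + 14^2 + 14^3 = 2942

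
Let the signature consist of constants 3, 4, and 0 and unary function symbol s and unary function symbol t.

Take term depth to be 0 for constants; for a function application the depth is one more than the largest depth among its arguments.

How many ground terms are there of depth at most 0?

If N_k denotes the number of depth-≤k ground terms, the 3 constants give N_0 = 3, and each function symbol of arity r contributes N_{k-1}^r new terms at level k: N_k = 3 + N_{k-1} + N_{k-1}.
N_0 = 3
Explicitly: 3, 4, 0.

3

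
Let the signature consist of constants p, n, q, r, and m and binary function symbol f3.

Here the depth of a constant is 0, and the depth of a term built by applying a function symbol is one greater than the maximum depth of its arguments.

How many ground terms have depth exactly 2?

875

If N_k denotes the number of depth-≤k ground terms, the 5 constants give N_0 = 5, and each function symbol of arity r contributes N_{k-1}^r new terms at level k: N_k = 5 + N_{k-1}^2.
N_0 = 5
N_1 = 5 + 5^2 = 30
N_2 = 5 + 30^2 = 905
Terms of depth exactly 2: N_2 − N_1 = 905 − 30 = 875.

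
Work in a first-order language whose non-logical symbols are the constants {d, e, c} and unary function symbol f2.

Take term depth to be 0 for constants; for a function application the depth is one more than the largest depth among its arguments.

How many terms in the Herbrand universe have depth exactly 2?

If N_k denotes the number of depth-≤k ground terms, the 3 constants give N_0 = 3, and each function symbol of arity r contributes N_{k-1}^r new terms at level k: N_k = 3 + N_{k-1}.
N_0 = 3
N_1 = 3 + 3 = 6
N_2 = 3 + 6 = 9
Terms of depth exactly 2: N_2 − N_1 = 9 − 6 = 3.

3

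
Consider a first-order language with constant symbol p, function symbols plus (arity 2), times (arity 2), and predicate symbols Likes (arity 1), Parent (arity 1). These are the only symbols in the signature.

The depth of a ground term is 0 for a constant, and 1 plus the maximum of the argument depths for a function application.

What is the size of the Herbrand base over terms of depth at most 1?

6

First count ground terms of depth ≤ 1.
Let N_k count ground terms of depth at most k. Each non-constant term of depth ≤ k is some function symbol applied to depth-≤(k−1) arguments, giving N_k = 1 + N_{k-1}^2 + N_{k-1}^2.
N_0 = 1
N_1 = 1 + 1^2 + 1^2 = 3
So |H| = 3.
A ground atom is a predicate applied to a tuple of terms from H, so the count is the sum over predicates of |H|^arity:
  Likes: 3;  Parent: 3
Total ground atoms: 3 + 3 = 6.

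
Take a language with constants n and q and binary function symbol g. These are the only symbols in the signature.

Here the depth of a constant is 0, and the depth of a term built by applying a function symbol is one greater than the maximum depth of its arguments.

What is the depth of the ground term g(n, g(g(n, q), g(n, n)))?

3

depth(g(n, q)) = 1 + max(0, 0) = 1
depth(g(n, n)) = 1 + max(0, 0) = 1
depth(g(g(n, q), g(n, n))) = 1 + max(1, 1) = 2
depth(g(n, g(g(n, q), g(n, n)))) = 1 + max(0, 2) = 3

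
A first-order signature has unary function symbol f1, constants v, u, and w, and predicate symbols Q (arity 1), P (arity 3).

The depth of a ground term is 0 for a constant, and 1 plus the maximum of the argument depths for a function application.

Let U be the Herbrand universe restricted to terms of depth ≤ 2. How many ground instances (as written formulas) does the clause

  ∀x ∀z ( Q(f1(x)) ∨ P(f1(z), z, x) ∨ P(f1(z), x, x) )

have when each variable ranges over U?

81

Ground terms of depth ≤ 2:
  Let N_k count ground terms of depth at most k. Each non-constant term of depth ≤ k is some function symbol applied to depth-≤(k−1) arguments, giving N_k = 3 + N_{k-1}.
  N_0 = 3
  N_1 = 3 + 3 = 6
  N_2 = 3 + 6 = 9
So there are 9 ground terms available for substitution.
The body mentions every one of the 2 quantified variables; since ground terms form a free algebra, no two substitutions collapse to the same formula.
Number of ground instances = 9^2 = 81.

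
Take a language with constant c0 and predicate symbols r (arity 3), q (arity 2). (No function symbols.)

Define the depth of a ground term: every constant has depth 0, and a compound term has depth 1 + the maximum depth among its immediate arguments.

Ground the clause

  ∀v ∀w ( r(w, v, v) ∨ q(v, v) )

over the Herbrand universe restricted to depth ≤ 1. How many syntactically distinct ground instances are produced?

1

Ground terms of depth ≤ 1:
  With no function symbols every ground term is a constant, so there is exactly 1 ground term at every depth bound.
  N_0 = 1
  N_1 = 1
So there is exactly 1 ground term available for substitution.
Each of v, w ranges independently over the available ground terms, and distinct assignments produce distinct instances.
Number of ground instances = 1^2 = 1.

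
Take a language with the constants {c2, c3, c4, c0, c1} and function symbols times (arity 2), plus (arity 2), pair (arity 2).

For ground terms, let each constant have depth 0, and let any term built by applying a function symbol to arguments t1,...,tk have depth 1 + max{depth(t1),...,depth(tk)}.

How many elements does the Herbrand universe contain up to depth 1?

80

Count level by level. With function symbols times/2, plus/2, pair/2, the terms of depth ≤ k are the 5 constants together with each function applied to depth-≤(k−1) tuples, so N_k = 5 + N_{k-1}^2 + N_{k-1}^2 + N_{k-1}^2.
N_0 = 5
N_1 = 5 + 5^2 + 5^2 + 5^2 = 80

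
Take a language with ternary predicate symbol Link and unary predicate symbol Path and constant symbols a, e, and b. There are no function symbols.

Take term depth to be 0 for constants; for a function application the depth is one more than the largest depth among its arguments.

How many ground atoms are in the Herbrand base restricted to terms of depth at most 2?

First count ground terms of depth ≤ 2.
With no function symbols every ground term is a constant, so there are exactly 3 ground terms at every depth bound.
N_0 = 3
N_1 = 3
N_2 = 3
So |H| = 3.
For each predicate symbol, the number of ground atoms is |H| raised to its arity; summing:
  Link: 3^3 = 27;  Path: 3
Total ground atoms: 27 + 3 = 30.

30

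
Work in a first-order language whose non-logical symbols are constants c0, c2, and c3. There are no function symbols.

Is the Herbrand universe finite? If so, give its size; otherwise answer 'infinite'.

3

There are no function symbols, so every ground term is one of the 3 constants.
The Herbrand universe is {c0, c2, c3}, which is finite with 3 elements.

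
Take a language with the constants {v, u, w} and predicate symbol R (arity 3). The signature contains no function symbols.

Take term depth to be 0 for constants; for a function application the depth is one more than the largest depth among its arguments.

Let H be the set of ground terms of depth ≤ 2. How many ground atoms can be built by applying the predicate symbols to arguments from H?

27

First count ground terms of depth ≤ 2.
With no function symbols every ground term is a constant, so there are exactly 3 ground terms at every depth bound.
N_0 = 3
N_1 = 3
N_2 = 3
So |H| = 3.
A ground atom is a predicate applied to a tuple of terms from H, so the count is the sum over predicates of |H|^arity:
  R: 3^3 = 27
Total ground atoms: 27.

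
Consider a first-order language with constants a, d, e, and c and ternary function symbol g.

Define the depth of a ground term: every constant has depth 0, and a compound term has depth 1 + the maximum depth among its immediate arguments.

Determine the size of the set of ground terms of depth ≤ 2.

Write N_k for the number of ground terms of depth ≤ k. A term of depth ≤ k is either a constant or a function symbol applied to arguments of depth ≤ k−1, so N_k = 4 + N_{k-1}^3.
N_0 = 4
N_1 = 4 + 4^3 = 68
N_2 = 4 + 68^3 = 314436

314436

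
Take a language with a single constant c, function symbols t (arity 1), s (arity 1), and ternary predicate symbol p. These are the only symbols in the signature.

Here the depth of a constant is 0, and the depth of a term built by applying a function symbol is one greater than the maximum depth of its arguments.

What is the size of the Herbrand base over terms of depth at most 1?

27

First count ground terms of depth ≤ 1.
Write N_k for the number of ground terms of depth ≤ k. A term of depth ≤ k is either a constant or a function symbol applied to arguments of depth ≤ k−1, so N_k = 1 + N_{k-1} + N_{k-1}.
N_0 = 1
N_1 = 1 + 1 + 1 = 3
Explicitly: c, t(c), s(c).
So |H| = 3.
A ground atom is a predicate applied to a tuple of terms from H, so the count is the sum over predicates of |H|^arity:
  p: 3^3 = 27
Total ground atoms: 27.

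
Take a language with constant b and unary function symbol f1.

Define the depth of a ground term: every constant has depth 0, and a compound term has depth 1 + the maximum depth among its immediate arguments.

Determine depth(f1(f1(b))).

depth(f1(b)) = 1 + depth(b) = 1 + 0 = 1
depth(f1(f1(b))) = 1 + depth(f1(b)) = 1 + 1 = 2

2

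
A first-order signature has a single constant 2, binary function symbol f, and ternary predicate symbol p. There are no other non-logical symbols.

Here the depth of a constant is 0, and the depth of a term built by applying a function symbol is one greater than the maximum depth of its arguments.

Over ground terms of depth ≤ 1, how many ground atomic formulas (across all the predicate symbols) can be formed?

First count ground terms of depth ≤ 1.
Write N_k for the number of ground terms of depth ≤ k. A term of depth ≤ k is either a constant or a function symbol applied to arguments of depth ≤ k−1, so N_k = 1 + N_{k-1}^2.
N_0 = 1
N_1 = 1 + 1^2 = 2
Explicitly: 2, f(2, 2).
So |H| = 2.
For each predicate symbol, the number of ground atoms is |H| raised to its arity; summing:
  p: 2^3 = 8
Total ground atoms: 8.

8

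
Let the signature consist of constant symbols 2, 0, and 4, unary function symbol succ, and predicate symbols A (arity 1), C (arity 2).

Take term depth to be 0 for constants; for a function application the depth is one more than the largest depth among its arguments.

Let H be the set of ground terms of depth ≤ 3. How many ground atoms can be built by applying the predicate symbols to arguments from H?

156

First count ground terms of depth ≤ 3.
Count level by level. With function symbols succ/1, the terms of depth ≤ k are the 3 constants together with each function applied to depth-≤(k−1) tuples, so N_k = 3 + N_{k-1}.
N_0 = 3
N_1 = 3 + 3 = 6
N_2 = 3 + 6 = 9
N_3 = 3 + 9 = 12
Explicitly: 2, 0, 4, succ(2), succ(0), succ(4), succ(succ(2)), succ(succ(0)), succ(succ(4)), succ(succ(succ(2))), succ(succ(succ(0))), succ(succ(succ(4))).
So |H| = 12.
Each predicate of arity r yields |H|^r ground atoms (one per choice of an r-tuple from H):
  A: 12;  C: 12^2 = 144
Total ground atoms: 12 + 144 = 156.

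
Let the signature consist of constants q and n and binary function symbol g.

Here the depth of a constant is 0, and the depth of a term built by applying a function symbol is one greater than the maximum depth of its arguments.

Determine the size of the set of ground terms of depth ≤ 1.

Let N_k count ground terms of depth at most k. Each non-constant term of depth ≤ k is some function symbol applied to depth-≤(k−1) arguments, giving N_k = 2 + N_{k-1}^2.
N_0 = 2
N_1 = 2 + 2^2 = 6
Explicitly: q, n, g(q, q), g(q, n), g(n, q), g(n, n).

6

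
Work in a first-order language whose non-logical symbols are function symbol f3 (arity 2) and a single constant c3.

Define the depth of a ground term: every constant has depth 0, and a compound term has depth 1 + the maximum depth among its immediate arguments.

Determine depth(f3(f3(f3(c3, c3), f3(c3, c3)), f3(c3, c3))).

3

depth(f3(c3, c3)) = 1 + max(0, 0) = 1
depth(f3(f3(c3, c3), f3(c3, c3))) = 1 + max(1, 1) = 2
depth(f3(f3(f3(c3, c3), f3(c3, c3)), f3(c3, c3))) = 1 + max(2, 1) = 3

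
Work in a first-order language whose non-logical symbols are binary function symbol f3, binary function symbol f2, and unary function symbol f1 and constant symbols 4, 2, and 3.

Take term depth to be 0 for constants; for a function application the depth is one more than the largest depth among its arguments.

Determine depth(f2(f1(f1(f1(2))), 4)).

depth(f1(2)) = 1 + depth(2) = 1 + 0 = 1
depth(f1(f1(2))) = 1 + depth(f1(2)) = 1 + 1 = 2
depth(f1(f1(f1(2)))) = 1 + depth(f1(f1(2))) = 1 + 2 = 3
depth(f2(f1(f1(f1(2))), 4)) = 1 + max(3, 0) = 4

4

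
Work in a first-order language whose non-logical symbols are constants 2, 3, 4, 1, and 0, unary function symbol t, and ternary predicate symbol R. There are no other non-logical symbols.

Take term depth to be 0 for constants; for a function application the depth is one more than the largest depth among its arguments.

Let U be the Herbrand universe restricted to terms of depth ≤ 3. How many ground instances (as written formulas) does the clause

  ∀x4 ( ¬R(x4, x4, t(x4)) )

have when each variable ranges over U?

20

Ground terms of depth ≤ 3:
  Let N_k = |{terms of depth ≤ k}|. Then N_0 = 5 and N_k = 5 + N_{k-1} for k ≥ 1 (one summand per function symbol, arity giving the exponent).
  N_0 = 5
  N_1 = 5 + 5 = 10
  N_2 = 5 + 10 = 15
  N_3 = 5 + 15 = 20
So there are 20 ground terms available for substitution.
There is 1 variable to instantiate (x4),  occurring in at least one literal, so different choices give different ground instances.
Number of ground instances = 20.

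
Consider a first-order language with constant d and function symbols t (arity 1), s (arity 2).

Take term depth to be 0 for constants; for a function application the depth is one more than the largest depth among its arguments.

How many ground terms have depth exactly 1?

2

Count level by level. With function symbols t/1, s/2, the terms of depth ≤ k are the 1 constant together with each function applied to depth-≤(k−1) tuples, so N_k = 1 + N_{k-1} + N_{k-1}^2.
N_0 = 1
N_1 = 1 + 1 + 1^2 = 3
Terms of depth exactly 1: N_1 − N_0 = 3 − 1 = 2.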